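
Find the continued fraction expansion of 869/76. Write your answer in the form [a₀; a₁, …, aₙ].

869 ÷ 76 → quotient 11, remainder 33
76 ÷ 33 → quotient 2, remainder 10
33 ÷ 10 → quotient 3, remainder 3
10 ÷ 3 → quotient 3, remainder 1
3 ÷ 1 → quotient 3, remainder 0

[11; 2, 3, 3, 3]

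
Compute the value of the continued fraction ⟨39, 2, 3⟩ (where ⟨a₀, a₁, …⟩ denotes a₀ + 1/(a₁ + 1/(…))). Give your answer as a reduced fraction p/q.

276/7

Start with 3.
2 + 1/(3/1) = 2 + 1/3 = 7/3
39 + 1/(7/3) = 39 + 3/7 = 276/7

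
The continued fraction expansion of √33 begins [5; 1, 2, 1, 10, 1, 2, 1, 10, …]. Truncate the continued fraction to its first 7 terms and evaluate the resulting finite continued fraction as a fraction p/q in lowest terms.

787/137

Collapse the nested fraction from the inside out:
Start with 2.
1 + 1/(2/1) = 1 + 1/2 = 3/2
10 + 1/(3/2) = 10 + 2/3 = 32/3
1 + 1/(32/3) = 1 + 3/32 = 35/32
2 + 1/(35/32) = 2 + 32/35 = 102/35
1 + 1/(102/35) = 1 + 35/102 = 137/102
5 + 1/(137/102) = 5 + 102/137 = 787/137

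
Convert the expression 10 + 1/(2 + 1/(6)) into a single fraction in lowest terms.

136/13

Build up convergents one term at a time:
a_0 = 10: 10/1
a_1 = 2: 21/2
a_2 = 6: 136/13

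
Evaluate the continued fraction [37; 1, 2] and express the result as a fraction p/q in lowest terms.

113/3

Start with 2.
1 + 1/(2/1) = 1 + 1/2 = 3/2
37 + 1/(3/2) = 37 + 2/3 = 113/3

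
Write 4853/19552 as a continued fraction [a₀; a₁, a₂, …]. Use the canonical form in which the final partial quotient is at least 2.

Repeatedly divide and take the remainder:
4853 = 0·19552 + 4853, so a_0 = 0
19552 = 4·4853 + 140, so a_1 = 4
4853 = 34·140 + 93, so a_2 = 34
140 = 1·93 + 47, so a_3 = 1
93 = 1·47 + 46, so a_4 = 1
47 = 1·46 + 1, so a_5 = 1
46 = 46·1 + 0, so a_6 = 46

[0; 4, 34, 1, 1, 1, 46]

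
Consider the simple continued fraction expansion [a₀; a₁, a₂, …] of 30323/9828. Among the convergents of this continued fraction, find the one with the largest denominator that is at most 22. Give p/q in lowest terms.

37/12

a_0 = 3: 3/1  (≤ bound)
a_1 = 11: 34/11  (≤ bound)
a_2 = 1: 37/12  (≤ bound)
a_3 = 2: 108/35  (> 22, stop)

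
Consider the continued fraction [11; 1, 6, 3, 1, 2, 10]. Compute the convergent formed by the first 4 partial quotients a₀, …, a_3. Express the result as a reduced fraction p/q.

261/22

Start with 3.
6 + 1/(3/1) = 6 + 1/3 = 19/3
1 + 1/(19/3) = 1 + 3/19 = 22/19
11 + 1/(22/19) = 11 + 19/22 = 261/22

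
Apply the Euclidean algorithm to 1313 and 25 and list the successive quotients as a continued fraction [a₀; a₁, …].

⌊1313/25⌋ = 52, remainder 13
⌊25/13⌋ = 1, remainder 12
⌊13/12⌋ = 1, remainder 1
⌊12/1⌋ = 12, remainder 0

[52; 1, 1, 12]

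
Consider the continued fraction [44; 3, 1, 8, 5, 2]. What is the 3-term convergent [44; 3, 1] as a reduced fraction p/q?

177/4

Start with 1.
3 + 1/(1/1) = 3 + 1/1 = 4/1
44 + 1/(4/1) = 44 + 1/4 = 177/4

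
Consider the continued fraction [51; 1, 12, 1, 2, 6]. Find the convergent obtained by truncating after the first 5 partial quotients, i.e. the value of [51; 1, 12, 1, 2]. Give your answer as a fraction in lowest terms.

2129/41

a_0 = 51: 51/1
a_1 = 1: 52/1
a_2 = 12: 675/13
a_3 = 1: 727/14
a_4 = 2: 2129/41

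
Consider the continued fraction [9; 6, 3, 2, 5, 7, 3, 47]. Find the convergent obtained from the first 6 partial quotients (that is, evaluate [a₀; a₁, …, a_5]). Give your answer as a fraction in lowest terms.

Compute successive convergents:
a_0 = 9: 9/1
a_1 = 6: 55/6
a_2 = 3: 174/19
a_3 = 2: 403/44
a_4 = 5: 2189/239
a_5 = 7: 15726/1717

15726/1717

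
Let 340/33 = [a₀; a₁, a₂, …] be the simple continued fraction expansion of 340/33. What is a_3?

3

340 = 10·33 + 10, so a_0 = 10
33 = 3·10 + 3, so a_1 = 3
10 = 3·3 + 1, so a_2 = 3
3 = 3·1 + 0, so a_3 = 3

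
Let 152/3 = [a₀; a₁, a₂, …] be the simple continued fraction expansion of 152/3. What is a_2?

2

152 = 50·3 + 2, so a_0 = 50
3 = 1·2 + 1, so a_1 = 1
2 = 2·1 + 0, so a_2 = 2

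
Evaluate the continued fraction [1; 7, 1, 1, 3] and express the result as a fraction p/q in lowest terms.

60/53

a_0 = 1: 1/1
a_1 = 7: 8/7
a_2 = 1: 9/8
a_3 = 1: 17/15
a_4 = 3: 60/53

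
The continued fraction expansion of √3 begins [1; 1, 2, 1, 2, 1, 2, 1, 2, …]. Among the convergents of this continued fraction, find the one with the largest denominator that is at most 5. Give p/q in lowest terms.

a_0 = 1: 1/1  (≤ bound)
a_1 = 1: 2/1  (≤ bound)
a_2 = 2: 5/3  (≤ bound)
a_3 = 1: 7/4  (≤ bound)
a_4 = 2: 19/11  (> 5, stop)

7/4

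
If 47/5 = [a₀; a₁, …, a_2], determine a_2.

2

Apply division with remainder until the remainder is 0:
⌊47/5⌋ = 9, remainder 2
⌊5/2⌋ = 2, remainder 1
⌊2/1⌋ = 2, remainder 0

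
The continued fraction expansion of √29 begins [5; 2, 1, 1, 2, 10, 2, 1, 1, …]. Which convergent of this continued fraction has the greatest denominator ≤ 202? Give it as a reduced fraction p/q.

727/135

a_0 = 5: 5/1  (≤ bound)
a_1 = 2: 11/2  (≤ bound)
a_2 = 1: 16/3  (≤ bound)
a_3 = 1: 27/5  (≤ bound)
a_4 = 2: 70/13  (≤ bound)
a_5 = 10: 727/135  (≤ bound)
a_6 = 2: 1524/283  (> 202, stop)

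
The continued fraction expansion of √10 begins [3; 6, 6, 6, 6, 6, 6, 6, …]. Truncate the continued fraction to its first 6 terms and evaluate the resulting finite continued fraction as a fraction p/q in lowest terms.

a_0 = 3: 3/1
a_1 = 6: 19/6
a_2 = 6: 117/37
a_3 = 6: 721/228
a_4 = 6: 4443/1405
a_5 = 6: 27379/8658

27379/8658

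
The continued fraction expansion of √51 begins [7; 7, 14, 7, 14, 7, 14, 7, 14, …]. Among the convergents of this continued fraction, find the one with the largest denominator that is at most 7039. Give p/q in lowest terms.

a_0 = 7: 7/1  (≤ bound)
a_1 = 7: 50/7  (≤ bound)
a_2 = 14: 707/99  (≤ bound)
a_3 = 7: 4999/700  (≤ bound)
a_4 = 14: 70693/9899  (> 7039, stop)

4999/700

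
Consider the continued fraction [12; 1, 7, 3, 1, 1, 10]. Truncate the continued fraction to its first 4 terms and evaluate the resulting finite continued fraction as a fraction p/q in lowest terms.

Start with 3.
7 + 1/(3/1) = 7 + 1/3 = 22/3
1 + 1/(22/3) = 1 + 3/22 = 25/22
12 + 1/(25/22) = 12 + 22/25 = 322/25

322/25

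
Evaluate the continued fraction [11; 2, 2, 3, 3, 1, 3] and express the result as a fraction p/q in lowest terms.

3138/275

Start with 3.
1 + 1/(3/1) = 1 + 1/3 = 4/3
3 + 1/(4/3) = 3 + 3/4 = 15/4
3 + 1/(15/4) = 3 + 4/15 = 49/15
2 + 1/(49/15) = 2 + 15/49 = 113/49
2 + 1/(113/49) = 2 + 49/113 = 275/113
11 + 1/(275/113) = 11 + 113/275 = 3138/275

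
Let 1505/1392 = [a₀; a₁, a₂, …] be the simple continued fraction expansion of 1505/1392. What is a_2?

3

Repeatedly divide and take the remainder:
1505 ÷ 1392 → quotient 1, remainder 113
1392 ÷ 113 → quotient 12, remainder 36
113 ÷ 36 → quotient 3, remainder 5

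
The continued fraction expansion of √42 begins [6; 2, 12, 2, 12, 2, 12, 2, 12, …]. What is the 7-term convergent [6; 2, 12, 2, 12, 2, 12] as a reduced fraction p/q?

109194/16849

Start with 12.
2 + 1/(12/1) = 2 + 1/12 = 25/12
12 + 1/(25/12) = 12 + 12/25 = 312/25
2 + 1/(312/25) = 2 + 25/312 = 649/312
12 + 1/(649/312) = 12 + 312/649 = 8100/649
2 + 1/(8100/649) = 2 + 649/8100 = 16849/8100
6 + 1/(16849/8100) = 6 + 8100/16849 = 109194/16849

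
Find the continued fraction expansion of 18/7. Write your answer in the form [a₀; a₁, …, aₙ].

[2; 1, 1, 3]

Repeatedly divide and take the remainder:
18 ÷ 7 → quotient 2, remainder 4
7 ÷ 4 → quotient 1, remainder 3
4 ÷ 3 → quotient 1, remainder 1
3 ÷ 1 → quotient 3, remainder 0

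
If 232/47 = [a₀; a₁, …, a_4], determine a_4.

Apply division with remainder until the remainder is 0:
232 ÷ 47 → quotient 4, remainder 44
47 ÷ 44 → quotient 1, remainder 3
44 ÷ 3 → quotient 14, remainder 2
3 ÷ 2 → quotient 1, remainder 1
2 ÷ 1 → quotient 2, remainder 0

2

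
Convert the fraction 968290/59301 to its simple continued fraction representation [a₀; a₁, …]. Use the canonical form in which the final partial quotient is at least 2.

⌊968290/59301⌋ = 16, remainder 19474
⌊59301/19474⌋ = 3, remainder 879
⌊19474/879⌋ = 22, remainder 136
⌊879/136⌋ = 6, remainder 63
⌊136/63⌋ = 2, remainder 10
⌊63/10⌋ = 6, remainder 3
⌊10/3⌋ = 3, remainder 1
⌊3/1⌋ = 3, remainder 0

[16; 3, 22, 6, 2, 6, 3, 3]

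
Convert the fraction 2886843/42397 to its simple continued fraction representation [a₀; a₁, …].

2886843 = 68·42397 + 3847, so a_0 = 68
42397 = 11·3847 + 80, so a_1 = 11
3847 = 48·80 + 7, so a_2 = 48
80 = 11·7 + 3, so a_3 = 11
7 = 2·3 + 1, so a_4 = 2
3 = 3·1 + 0, so a_5 = 3

[68; 11, 48, 11, 2, 3]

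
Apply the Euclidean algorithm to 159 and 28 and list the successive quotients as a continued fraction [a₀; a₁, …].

159 = 5·28 + 19, so a_0 = 5
28 = 1·19 + 9, so a_1 = 1
19 = 2·9 + 1, so a_2 = 2
9 = 9·1 + 0, so a_3 = 9

[5; 1, 2, 9]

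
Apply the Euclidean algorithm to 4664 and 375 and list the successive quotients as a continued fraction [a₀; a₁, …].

[12; 2, 3, 2, 23]

Apply division with remainder until the remainder is 0:
⌊4664/375⌋ = 12, remainder 164
⌊375/164⌋ = 2, remainder 47
⌊164/47⌋ = 3, remainder 23
⌊47/23⌋ = 2, remainder 1
⌊23/1⌋ = 23, remainder 0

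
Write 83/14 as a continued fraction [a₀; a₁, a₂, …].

83 = 5·14 + 13, so a_0 = 5
14 = 1·13 + 1, so a_1 = 1
13 = 13·1 + 0, so a_2 = 13

[5; 1, 13]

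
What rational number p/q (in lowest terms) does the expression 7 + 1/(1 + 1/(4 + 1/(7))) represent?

281/36

a_0 = 7: 7/1
a_1 = 1: 8/1
a_2 = 4: 39/5
a_3 = 7: 281/36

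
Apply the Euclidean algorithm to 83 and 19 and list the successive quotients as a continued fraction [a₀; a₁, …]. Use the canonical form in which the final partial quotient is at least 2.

83 ÷ 19 → quotient 4, remainder 7
19 ÷ 7 → quotient 2, remainder 5
7 ÷ 5 → quotient 1, remainder 2
5 ÷ 2 → quotient 2, remainder 1
2 ÷ 1 → quotient 2, remainder 0

[4; 2, 1, 2, 2]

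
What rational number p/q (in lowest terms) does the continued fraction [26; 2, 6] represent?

344/13

Start with 6.
2 + 1/(6/1) = 2 + 1/6 = 13/6
26 + 1/(13/6) = 26 + 6/13 = 344/13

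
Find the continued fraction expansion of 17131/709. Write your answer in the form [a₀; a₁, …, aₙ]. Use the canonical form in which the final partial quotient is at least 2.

[24; 6, 6, 19]

Run the Euclidean algorithm, recording each quotient:
⌊17131/709⌋ = 24, remainder 115
⌊709/115⌋ = 6, remainder 19
⌊115/19⌋ = 6, remainder 1
⌊19/1⌋ = 19, remainder 0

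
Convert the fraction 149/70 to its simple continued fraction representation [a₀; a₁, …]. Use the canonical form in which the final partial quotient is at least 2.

[2; 7, 1, 3, 2]

149 ÷ 70 → quotient 2, remainder 9
70 ÷ 9 → quotient 7, remainder 7
9 ÷ 7 → quotient 1, remainder 2
7 ÷ 2 → quotient 3, remainder 1
2 ÷ 1 → quotient 2, remainder 0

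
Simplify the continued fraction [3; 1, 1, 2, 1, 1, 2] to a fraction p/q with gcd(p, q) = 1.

111/31

Start with 2.
1 + 1/(2/1) = 1 + 1/2 = 3/2
1 + 1/(3/2) = 1 + 2/3 = 5/3
2 + 1/(5/3) = 2 + 3/5 = 13/5
1 + 1/(13/5) = 1 + 5/13 = 18/13
1 + 1/(18/13) = 1 + 13/18 = 31/18
3 + 1/(31/18) = 3 + 18/31 = 111/31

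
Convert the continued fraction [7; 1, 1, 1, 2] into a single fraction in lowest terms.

Compute successive convergents:
a_0 = 7: 7/1
a_1 = 1: 8/1
a_2 = 1: 15/2
a_3 = 1: 23/3
a_4 = 2: 61/8

61/8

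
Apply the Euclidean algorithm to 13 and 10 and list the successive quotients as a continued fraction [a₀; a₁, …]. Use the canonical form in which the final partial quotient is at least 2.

[1; 3, 3]

13 ÷ 10 → quotient 1, remainder 3
10 ÷ 3 → quotient 3, remainder 1
3 ÷ 1 → quotient 3, remainder 0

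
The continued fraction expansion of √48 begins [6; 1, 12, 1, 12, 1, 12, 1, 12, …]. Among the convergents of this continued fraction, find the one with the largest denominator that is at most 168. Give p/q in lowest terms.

a_0 = 6: 6/1  (≤ bound)
a_1 = 1: 7/1  (≤ bound)
a_2 = 12: 90/13  (≤ bound)
a_3 = 1: 97/14  (≤ bound)
a_4 = 12: 1254/181  (> 168, stop)

97/14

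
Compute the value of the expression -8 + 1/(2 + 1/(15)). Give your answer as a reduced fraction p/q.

-233/31

Collapse the nested fraction from the inside out:
Start with 15.
2 + 1/(15/1) = 2 + 1/15 = 31/15
-8 + 1/(31/15) = -8 + 15/31 = -233/31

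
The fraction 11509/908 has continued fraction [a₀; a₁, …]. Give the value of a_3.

12

11509 = 12·908 + 613, so a_0 = 12
908 = 1·613 + 295, so a_1 = 1
613 = 2·295 + 23, so a_2 = 2
295 = 12·23 + 19, so a_3 = 12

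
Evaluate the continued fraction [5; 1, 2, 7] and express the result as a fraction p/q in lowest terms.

125/22

a_0 = 5: 5/1
a_1 = 1: 6/1
a_2 = 2: 17/3
a_3 = 7: 125/22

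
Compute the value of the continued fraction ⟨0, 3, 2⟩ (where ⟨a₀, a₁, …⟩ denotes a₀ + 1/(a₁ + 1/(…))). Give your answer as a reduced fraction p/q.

2/7

Starting at the tail and folding back:
Start with 2.
3 + 1/(2/1) = 3 + 1/2 = 7/2
0 + 1/(7/2) = 0 + 2/7 = 2/7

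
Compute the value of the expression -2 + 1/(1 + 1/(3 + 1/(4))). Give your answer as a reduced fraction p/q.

-21/17

Start with 4.
3 + 1/(4/1) = 3 + 1/4 = 13/4
1 + 1/(13/4) = 1 + 4/13 = 17/13
-2 + 1/(17/13) = -2 + 13/17 = -21/17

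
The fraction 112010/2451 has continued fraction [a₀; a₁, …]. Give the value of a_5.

1

⌊112010/2451⌋ = 45, remainder 1715
⌊2451/1715⌋ = 1, remainder 736
⌊1715/736⌋ = 2, remainder 243
⌊736/243⌋ = 3, remainder 7
⌊243/7⌋ = 34, remainder 5
⌊7/5⌋ = 1, remainder 2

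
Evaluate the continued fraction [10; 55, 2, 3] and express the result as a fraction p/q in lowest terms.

3887/388

Compute successive convergents:
a_0 = 10: 10/1
a_1 = 55: 551/55
a_2 = 2: 1112/111
a_3 = 3: 3887/388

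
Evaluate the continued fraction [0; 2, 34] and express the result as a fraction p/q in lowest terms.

a_0 = 0: 0/1
a_1 = 2: 1/2
a_2 = 34: 34/69

34/69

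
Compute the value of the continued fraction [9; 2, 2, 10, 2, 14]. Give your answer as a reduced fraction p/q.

Start with 14.
2 + 1/(14/1) = 2 + 1/14 = 29/14
10 + 1/(29/14) = 10 + 14/29 = 304/29
2 + 1/(304/29) = 2 + 29/304 = 637/304
2 + 1/(637/304) = 2 + 304/637 = 1578/637
9 + 1/(1578/637) = 9 + 637/1578 = 14839/1578

14839/1578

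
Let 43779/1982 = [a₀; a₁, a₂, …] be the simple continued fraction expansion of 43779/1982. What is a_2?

43779 ÷ 1982 → quotient 22, remainder 175
1982 ÷ 175 → quotient 11, remainder 57
175 ÷ 57 → quotient 3, remainder 4

3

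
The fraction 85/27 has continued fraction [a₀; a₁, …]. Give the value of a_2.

Run the Euclidean algorithm, recording each quotient:
⌊85/27⌋ = 3, remainder 4
⌊27/4⌋ = 6, remainder 3
⌊4/3⌋ = 1, remainder 1

1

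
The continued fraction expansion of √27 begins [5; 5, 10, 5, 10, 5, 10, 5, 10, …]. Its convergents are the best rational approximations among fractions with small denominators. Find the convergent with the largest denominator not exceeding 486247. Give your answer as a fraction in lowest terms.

a_0 = 5: 5/1  (≤ bound)
a_1 = 5: 26/5  (≤ bound)
a_2 = 10: 265/51  (≤ bound)
a_3 = 5: 1351/260  (≤ bound)
a_4 = 10: 13775/2651  (≤ bound)
a_5 = 5: 70226/13515  (≤ bound)
a_6 = 10: 716035/137801  (≤ bound)
a_7 = 5: 3650401/702520  (> 486247, stop)

716035/137801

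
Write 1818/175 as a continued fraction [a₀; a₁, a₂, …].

[10; 2, 1, 1, 2, 1, 9]

1818 = 10·175 + 68, so a_0 = 10
175 = 2·68 + 39, so a_1 = 2
68 = 1·39 + 29, so a_2 = 1
39 = 1·29 + 10, so a_3 = 1
29 = 2·10 + 9, so a_4 = 2
10 = 1·9 + 1, so a_5 = 1
9 = 9·1 + 0, so a_6 = 9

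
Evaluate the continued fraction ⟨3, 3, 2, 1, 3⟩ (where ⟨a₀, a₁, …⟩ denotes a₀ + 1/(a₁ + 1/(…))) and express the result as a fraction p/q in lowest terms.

Start with 3.
1 + 1/(3/1) = 1 + 1/3 = 4/3
2 + 1/(4/3) = 2 + 3/4 = 11/4
3 + 1/(11/4) = 3 + 4/11 = 37/11
3 + 1/(37/11) = 3 + 11/37 = 122/37

122/37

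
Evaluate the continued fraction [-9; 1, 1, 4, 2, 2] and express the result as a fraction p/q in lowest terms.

-414/49

Start with 2.
2 + 1/(2/1) = 2 + 1/2 = 5/2
4 + 1/(5/2) = 4 + 2/5 = 22/5
1 + 1/(22/5) = 1 + 5/22 = 27/22
1 + 1/(27/22) = 1 + 22/27 = 49/27
-9 + 1/(49/27) = -9 + 27/49 = -414/49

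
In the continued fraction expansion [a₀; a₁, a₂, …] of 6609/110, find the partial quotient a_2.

4

Run the Euclidean algorithm, recording each quotient:
6609 = 60·110 + 9, so a_0 = 60
110 = 12·9 + 2, so a_1 = 12
9 = 4·2 + 1, so a_2 = 4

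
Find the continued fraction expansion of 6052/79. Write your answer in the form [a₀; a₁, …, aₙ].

[76; 1, 1, 1, 1, 4, 1, 2]

⌊6052/79⌋ = 76, remainder 48
⌊79/48⌋ = 1, remainder 31
⌊48/31⌋ = 1, remainder 17
⌊31/17⌋ = 1, remainder 14
⌊17/14⌋ = 1, remainder 3
⌊14/3⌋ = 4, remainder 2
⌊3/2⌋ = 1, remainder 1
⌊2/1⌋ = 2, remainder 0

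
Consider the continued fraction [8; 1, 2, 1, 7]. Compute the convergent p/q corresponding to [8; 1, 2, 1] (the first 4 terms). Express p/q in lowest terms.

35/4

Build up convergents one term at a time:
a_0 = 8: 8/1
a_1 = 1: 9/1
a_2 = 2: 26/3
a_3 = 1: 35/4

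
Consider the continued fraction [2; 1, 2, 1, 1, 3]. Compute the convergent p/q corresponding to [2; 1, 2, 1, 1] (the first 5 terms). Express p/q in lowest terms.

19/7

a_0 = 2: 2/1
a_1 = 1: 3/1
a_2 = 2: 8/3
a_3 = 1: 11/4
a_4 = 1: 19/7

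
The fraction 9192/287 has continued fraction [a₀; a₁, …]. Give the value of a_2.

1

9192 ÷ 287 → quotient 32, remainder 8
287 ÷ 8 → quotient 35, remainder 7
8 ÷ 7 → quotient 1, remainder 1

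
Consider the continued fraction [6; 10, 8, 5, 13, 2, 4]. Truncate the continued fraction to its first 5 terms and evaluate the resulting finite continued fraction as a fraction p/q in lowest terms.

Use the convergent recurrence hₖ = aₖ·hₖ₋₁ + hₖ₋₂ (and likewise for the denominators kₖ):
a_0 = 6: 6/1
a_1 = 10: 61/10
a_2 = 8: 494/81
a_3 = 5: 2531/415
a_4 = 13: 33397/5476

33397/5476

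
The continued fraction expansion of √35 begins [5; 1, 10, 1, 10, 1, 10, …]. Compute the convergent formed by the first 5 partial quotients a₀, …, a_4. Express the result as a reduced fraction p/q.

Build up convergents one term at a time:
a_0 = 5: 5/1
a_1 = 1: 6/1
a_2 = 10: 65/11
a_3 = 1: 71/12
a_4 = 10: 775/131

775/131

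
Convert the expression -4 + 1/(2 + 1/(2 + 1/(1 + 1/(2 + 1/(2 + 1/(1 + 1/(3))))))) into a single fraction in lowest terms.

Start with 3.
1 + 1/(3/1) = 1 + 1/3 = 4/3
2 + 1/(4/3) = 2 + 3/4 = 11/4
2 + 1/(11/4) = 2 + 4/11 = 26/11
1 + 1/(26/11) = 1 + 11/26 = 37/26
2 + 1/(37/26) = 2 + 26/37 = 100/37
2 + 1/(100/37) = 2 + 37/100 = 237/100
-4 + 1/(237/100) = -4 + 100/237 = -848/237

-848/237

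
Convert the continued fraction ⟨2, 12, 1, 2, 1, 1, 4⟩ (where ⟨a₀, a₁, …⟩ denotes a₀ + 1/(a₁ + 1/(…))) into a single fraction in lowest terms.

Use the convergent recurrence hₖ = aₖ·hₖ₋₁ + hₖ₋₂ (and likewise for the denominators kₖ):
a_0 = 2: 2/1
a_1 = 12: 25/12
a_2 = 1: 27/13
a_3 = 2: 79/38
a_4 = 1: 106/51
a_5 = 1: 185/89
a_6 = 4: 846/407

846/407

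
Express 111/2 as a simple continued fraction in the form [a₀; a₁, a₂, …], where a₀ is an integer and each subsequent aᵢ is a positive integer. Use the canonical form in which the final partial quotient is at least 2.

[55; 2]

Repeatedly divide and take the remainder:
111 = 55·2 + 1, so a_0 = 55
2 = 2·1 + 0, so a_1 = 2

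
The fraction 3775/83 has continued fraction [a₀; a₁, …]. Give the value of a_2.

Run the Euclidean algorithm, recording each quotient:
3775 = 45·83 + 40, so a_0 = 45
83 = 2·40 + 3, so a_1 = 2
40 = 13·3 + 1, so a_2 = 13

13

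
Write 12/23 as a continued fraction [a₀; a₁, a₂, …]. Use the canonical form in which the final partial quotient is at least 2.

[0; 1, 1, 11]

⌊12/23⌋ = 0, remainder 12
⌊23/12⌋ = 1, remainder 11
⌊12/11⌋ = 1, remainder 1
⌊11/1⌋ = 11, remainder 0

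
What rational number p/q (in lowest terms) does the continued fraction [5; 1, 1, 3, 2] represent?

89/16

Compute successive convergents:
a_0 = 5: 5/1
a_1 = 1: 6/1
a_2 = 1: 11/2
a_3 = 3: 39/7
a_4 = 2: 89/16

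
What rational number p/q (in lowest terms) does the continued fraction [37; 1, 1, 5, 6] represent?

Starting at the tail and folding back:
Start with 6.
5 + 1/(6/1) = 5 + 1/6 = 31/6
1 + 1/(31/6) = 1 + 6/31 = 37/31
1 + 1/(37/31) = 1 + 31/37 = 68/37
37 + 1/(68/37) = 37 + 37/68 = 2553/68

2553/68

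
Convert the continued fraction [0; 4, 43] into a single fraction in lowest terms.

Start with 43.
4 + 1/(43/1) = 4 + 1/43 = 173/43
0 + 1/(173/43) = 0 + 43/173 = 43/173

43/173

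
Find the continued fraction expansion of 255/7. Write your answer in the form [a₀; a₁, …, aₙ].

Repeatedly divide and take the remainder:
255 ÷ 7 → quotient 36, remainder 3
7 ÷ 3 → quotient 2, remainder 1
3 ÷ 1 → quotient 3, remainder 0

[36; 2, 3]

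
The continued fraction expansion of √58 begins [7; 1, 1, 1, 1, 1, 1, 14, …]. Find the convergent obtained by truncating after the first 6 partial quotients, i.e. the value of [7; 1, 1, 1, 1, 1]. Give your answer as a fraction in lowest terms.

61/8

Compute successive convergents:
a_0 = 7: 7/1
a_1 = 1: 8/1
a_2 = 1: 15/2
a_3 = 1: 23/3
a_4 = 1: 38/5
a_5 = 1: 61/8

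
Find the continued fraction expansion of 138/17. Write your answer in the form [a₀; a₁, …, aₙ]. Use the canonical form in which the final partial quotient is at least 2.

138 = 8·17 + 2, so a_0 = 8
17 = 8·2 + 1, so a_1 = 8
2 = 2·1 + 0, so a_2 = 2

[8; 8, 2]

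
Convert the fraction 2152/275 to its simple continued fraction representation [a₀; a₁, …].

[7; 1, 4, 1, 2, 1, 2, 4]

2152 ÷ 275 → quotient 7, remainder 227
275 ÷ 227 → quotient 1, remainder 48
227 ÷ 48 → quotient 4, remainder 35
48 ÷ 35 → quotient 1, remainder 13
35 ÷ 13 → quotient 2, remainder 9
13 ÷ 9 → quotient 1, remainder 4
9 ÷ 4 → quotient 2, remainder 1
4 ÷ 1 → quotient 4, remainder 0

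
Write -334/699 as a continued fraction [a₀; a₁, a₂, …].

[-1; 1, 1, 10, 1, 3, 2, 3]

Repeatedly divide and take the remainder:
⌊-334/699⌋ = -1, remainder 365
⌊699/365⌋ = 1, remainder 334
⌊365/334⌋ = 1, remainder 31
⌊334/31⌋ = 10, remainder 24
⌊31/24⌋ = 1, remainder 7
⌊24/7⌋ = 3, remainder 3
⌊7/3⌋ = 2, remainder 1
⌊3/1⌋ = 3, remainder 0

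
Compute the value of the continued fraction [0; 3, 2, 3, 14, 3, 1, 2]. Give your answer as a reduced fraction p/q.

Start with 2.
1 + 1/(2/1) = 1 + 1/2 = 3/2
3 + 1/(3/2) = 3 + 2/3 = 11/3
14 + 1/(11/3) = 14 + 3/11 = 157/11
3 + 1/(157/11) = 3 + 11/157 = 482/157
2 + 1/(482/157) = 2 + 157/482 = 1121/482
3 + 1/(1121/482) = 3 + 482/1121 = 3845/1121
0 + 1/(3845/1121) = 0 + 1121/3845 = 1121/3845

1121/3845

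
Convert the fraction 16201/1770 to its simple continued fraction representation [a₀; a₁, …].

Run the Euclidean algorithm, recording each quotient:
16201 ÷ 1770 → quotient 9, remainder 271
1770 ÷ 271 → quotient 6, remainder 144
271 ÷ 144 → quotient 1, remainder 127
144 ÷ 127 → quotient 1, remainder 17
127 ÷ 17 → quotient 7, remainder 8
17 ÷ 8 → quotient 2, remainder 1
8 ÷ 1 → quotient 8, remainder 0

[9; 6, 1, 1, 7, 2, 8]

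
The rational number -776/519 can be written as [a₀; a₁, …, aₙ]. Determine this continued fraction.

-776 ÷ 519 → quotient -2, remainder 262
519 ÷ 262 → quotient 1, remainder 257
262 ÷ 257 → quotient 1, remainder 5
257 ÷ 5 → quotient 51, remainder 2
5 ÷ 2 → quotient 2, remainder 1
2 ÷ 1 → quotient 2, remainder 0

[-2; 1, 1, 51, 2, 2]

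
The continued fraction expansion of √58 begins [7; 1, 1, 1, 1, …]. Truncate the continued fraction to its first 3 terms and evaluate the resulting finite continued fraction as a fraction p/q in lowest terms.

a_0 = 7: 7/1
a_1 = 1: 8/1
a_2 = 1: 15/2

15/2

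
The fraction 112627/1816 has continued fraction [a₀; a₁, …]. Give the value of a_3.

Apply division with remainder until the remainder is 0:
⌊112627/1816⌋ = 62, remainder 35
⌊1816/35⌋ = 51, remainder 31
⌊35/31⌋ = 1, remainder 4
⌊31/4⌋ = 7, remainder 3

7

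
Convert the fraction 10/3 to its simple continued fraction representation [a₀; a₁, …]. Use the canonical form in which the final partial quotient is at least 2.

[3; 3]

⌊10/3⌋ = 3, remainder 1
⌊3/1⌋ = 3, remainder 0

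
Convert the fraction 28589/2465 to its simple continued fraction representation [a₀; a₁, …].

[11; 1, 1, 2, 19, 3, 8]

Repeatedly divide and take the remainder:
28589 ÷ 2465 → quotient 11, remainder 1474
2465 ÷ 1474 → quotient 1, remainder 991
1474 ÷ 991 → quotient 1, remainder 483
991 ÷ 483 → quotient 2, remainder 25
483 ÷ 25 → quotient 19, remainder 8
25 ÷ 8 → quotient 3, remainder 1
8 ÷ 1 → quotient 8, remainder 0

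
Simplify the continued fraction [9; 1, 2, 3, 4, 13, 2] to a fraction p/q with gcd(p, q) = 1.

Start with 2.
13 + 1/(2/1) = 13 + 1/2 = 27/2
4 + 1/(27/2) = 4 + 2/27 = 110/27
3 + 1/(110/27) = 3 + 27/110 = 357/110
2 + 1/(357/110) = 2 + 110/357 = 824/357
1 + 1/(824/357) = 1 + 357/824 = 1181/824
9 + 1/(1181/824) = 9 + 824/1181 = 11453/1181

11453/1181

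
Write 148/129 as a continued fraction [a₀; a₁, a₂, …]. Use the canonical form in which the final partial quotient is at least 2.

[1; 6, 1, 3, 1, 3]

148 = 1·129 + 19, so a_0 = 1
129 = 6·19 + 15, so a_1 = 6
19 = 1·15 + 4, so a_2 = 1
15 = 3·4 + 3, so a_3 = 3
4 = 1·3 + 1, so a_4 = 1
3 = 3·1 + 0, so a_5 = 3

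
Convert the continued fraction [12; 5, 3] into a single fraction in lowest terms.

Use the convergent recurrence hₖ = aₖ·hₖ₋₁ + hₖ₋₂ (and likewise for the denominators kₖ):
a_0 = 12: 12/1
a_1 = 5: 61/5
a_2 = 3: 195/16

195/16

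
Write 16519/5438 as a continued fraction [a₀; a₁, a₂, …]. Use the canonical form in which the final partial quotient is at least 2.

16519 ÷ 5438 → quotient 3, remainder 205
5438 ÷ 205 → quotient 26, remainder 108
205 ÷ 108 → quotient 1, remainder 97
108 ÷ 97 → quotient 1, remainder 11
97 ÷ 11 → quotient 8, remainder 9
11 ÷ 9 → quotient 1, remainder 2
9 ÷ 2 → quotient 4, remainder 1
2 ÷ 1 → quotient 2, remainder 0

[3; 26, 1, 1, 8, 1, 4, 2]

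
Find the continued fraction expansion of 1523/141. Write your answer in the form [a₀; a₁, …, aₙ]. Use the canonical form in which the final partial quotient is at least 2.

[10; 1, 4, 28]

Apply division with remainder until the remainder is 0:
1523 = 10·141 + 113, so a_0 = 10
141 = 1·113 + 28, so a_1 = 1
113 = 4·28 + 1, so a_2 = 4
28 = 28·1 + 0, so a_3 = 28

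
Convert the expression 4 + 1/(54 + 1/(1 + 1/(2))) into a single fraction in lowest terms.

Start with 2.
1 + 1/(2/1) = 1 + 1/2 = 3/2
54 + 1/(3/2) = 54 + 2/3 = 164/3
4 + 1/(164/3) = 4 + 3/164 = 659/164

659/164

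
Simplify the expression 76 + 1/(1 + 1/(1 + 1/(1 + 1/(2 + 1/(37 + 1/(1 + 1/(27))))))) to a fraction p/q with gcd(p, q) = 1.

658059/8588

a_0 = 76: 76/1
a_1 = 1: 77/1
a_2 = 1: 153/2
a_3 = 1: 230/3
a_4 = 2: 613/8
a_5 = 37: 22911/299
a_6 = 1: 23524/307
a_7 = 27: 658059/8588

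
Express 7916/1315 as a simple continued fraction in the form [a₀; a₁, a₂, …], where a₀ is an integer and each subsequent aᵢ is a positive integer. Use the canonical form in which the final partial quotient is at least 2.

[6; 50, 1, 1, 2, 1, 3]

7916 = 6·1315 + 26, so a_0 = 6
1315 = 50·26 + 15, so a_1 = 50
26 = 1·15 + 11, so a_2 = 1
15 = 1·11 + 4, so a_3 = 1
11 = 2·4 + 3, so a_4 = 2
4 = 1·3 + 1, so a_5 = 1
3 = 3·1 + 0, so a_6 = 3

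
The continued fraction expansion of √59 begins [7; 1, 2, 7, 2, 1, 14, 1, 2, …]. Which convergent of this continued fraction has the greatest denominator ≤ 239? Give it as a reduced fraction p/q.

a_0 = 7: 7/1  (≤ bound)
a_1 = 1: 8/1  (≤ bound)
a_2 = 2: 23/3  (≤ bound)
a_3 = 7: 169/22  (≤ bound)
a_4 = 2: 361/47  (≤ bound)
a_5 = 1: 530/69  (≤ bound)
a_6 = 14: 7781/1013  (> 239, stop)

530/69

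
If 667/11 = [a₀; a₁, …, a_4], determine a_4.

3

Apply division with remainder until the remainder is 0:
667 ÷ 11 → quotient 60, remainder 7
11 ÷ 7 → quotient 1, remainder 4
7 ÷ 4 → quotient 1, remainder 3
4 ÷ 3 → quotient 1, remainder 1
3 ÷ 1 → quotient 3, remainder 0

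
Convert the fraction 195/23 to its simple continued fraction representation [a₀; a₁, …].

Repeatedly divide and take the remainder:
195 ÷ 23 → quotient 8, remainder 11
23 ÷ 11 → quotient 2, remainder 1
11 ÷ 1 → quotient 11, remainder 0

[8; 2, 11]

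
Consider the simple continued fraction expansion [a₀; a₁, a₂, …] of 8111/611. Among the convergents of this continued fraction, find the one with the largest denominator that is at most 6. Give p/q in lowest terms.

List convergents until the denominator exceeds the bound:
a_0 = 13: 13/1  (≤ bound)
a_1 = 3: 40/3  (≤ bound)
a_2 = 1: 53/4  (≤ bound)
a_3 = 1: 93/7  (> 6, stop)

53/4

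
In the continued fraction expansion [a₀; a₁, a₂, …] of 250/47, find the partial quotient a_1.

3

250 ÷ 47 → quotient 5, remainder 15
47 ÷ 15 → quotient 3, remainder 2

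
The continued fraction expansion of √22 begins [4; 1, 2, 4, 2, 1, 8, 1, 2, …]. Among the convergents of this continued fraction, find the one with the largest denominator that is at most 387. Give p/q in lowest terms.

1712/365

a_0 = 4: 4/1  (≤ bound)
a_1 = 1: 5/1  (≤ bound)
a_2 = 2: 14/3  (≤ bound)
a_3 = 4: 61/13  (≤ bound)
a_4 = 2: 136/29  (≤ bound)
a_5 = 1: 197/42  (≤ bound)
a_6 = 8: 1712/365  (≤ bound)
a_7 = 1: 1909/407  (> 387, stop)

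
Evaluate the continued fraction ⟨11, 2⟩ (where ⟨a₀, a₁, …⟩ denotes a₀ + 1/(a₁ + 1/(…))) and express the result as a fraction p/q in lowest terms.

23/2

Build up convergents one term at a time:
a_0 = 11: 11/1
a_1 = 2: 23/2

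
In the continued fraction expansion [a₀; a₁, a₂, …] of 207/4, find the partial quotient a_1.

207 = 51·4 + 3, so a_0 = 51
4 = 1·3 + 1, so a_1 = 1

1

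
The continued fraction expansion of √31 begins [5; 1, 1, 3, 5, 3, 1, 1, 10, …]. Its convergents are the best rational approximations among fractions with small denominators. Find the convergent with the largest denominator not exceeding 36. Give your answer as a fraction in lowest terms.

39/7

a_0 = 5: 5/1  (≤ bound)
a_1 = 1: 6/1  (≤ bound)
a_2 = 1: 11/2  (≤ bound)
a_3 = 3: 39/7  (≤ bound)
a_4 = 5: 206/37  (> 36, stop)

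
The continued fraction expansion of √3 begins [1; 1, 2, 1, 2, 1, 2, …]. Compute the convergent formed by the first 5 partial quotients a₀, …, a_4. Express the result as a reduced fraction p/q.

Compute successive convergents:
a_0 = 1: 1/1
a_1 = 1: 2/1
a_2 = 2: 5/3
a_3 = 1: 7/4
a_4 = 2: 19/11

19/11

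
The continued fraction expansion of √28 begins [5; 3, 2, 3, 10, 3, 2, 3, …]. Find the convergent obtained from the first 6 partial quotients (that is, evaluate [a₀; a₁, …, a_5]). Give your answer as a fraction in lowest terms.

Collapse the nested fraction from the inside out:
Start with 3.
10 + 1/(3/1) = 10 + 1/3 = 31/3
3 + 1/(31/3) = 3 + 3/31 = 96/31
2 + 1/(96/31) = 2 + 31/96 = 223/96
3 + 1/(223/96) = 3 + 96/223 = 765/223
5 + 1/(765/223) = 5 + 223/765 = 4048/765

4048/765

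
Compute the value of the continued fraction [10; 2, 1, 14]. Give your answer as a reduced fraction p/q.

455/44

Start with 14.
1 + 1/(14/1) = 1 + 1/14 = 15/14
2 + 1/(15/14) = 2 + 14/15 = 44/15
10 + 1/(44/15) = 10 + 15/44 = 455/44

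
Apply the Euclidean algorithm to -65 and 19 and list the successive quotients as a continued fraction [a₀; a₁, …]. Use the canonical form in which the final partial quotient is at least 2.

Apply division with remainder until the remainder is 0:
-65 ÷ 19 → quotient -4, remainder 11
19 ÷ 11 → quotient 1, remainder 8
11 ÷ 8 → quotient 1, remainder 3
8 ÷ 3 → quotient 2, remainder 2
3 ÷ 2 → quotient 1, remainder 1
2 ÷ 1 → quotient 2, remainder 0

[-4; 1, 1, 2, 1, 2]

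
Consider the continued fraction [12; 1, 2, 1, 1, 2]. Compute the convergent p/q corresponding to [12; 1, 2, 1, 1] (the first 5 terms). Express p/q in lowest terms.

89/7

Start with 1.
1 + 1/(1/1) = 1 + 1/1 = 2/1
2 + 1/(2/1) = 2 + 1/2 = 5/2
1 + 1/(5/2) = 1 + 2/5 = 7/5
12 + 1/(7/5) = 12 + 5/7 = 89/7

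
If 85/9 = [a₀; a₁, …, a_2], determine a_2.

85 ÷ 9 → quotient 9, remainder 4
9 ÷ 4 → quotient 2, remainder 1
4 ÷ 1 → quotient 4, remainder 0

4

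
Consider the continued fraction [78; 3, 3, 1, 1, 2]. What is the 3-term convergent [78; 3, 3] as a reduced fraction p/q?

a_0 = 78: 78/1
a_1 = 3: 235/3
a_2 = 3: 783/10

783/10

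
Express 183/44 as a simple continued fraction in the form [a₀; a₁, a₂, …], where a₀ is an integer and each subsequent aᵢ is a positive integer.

Apply division with remainder until the remainder is 0:
183 ÷ 44 → quotient 4, remainder 7
44 ÷ 7 → quotient 6, remainder 2
7 ÷ 2 → quotient 3, remainder 1
2 ÷ 1 → quotient 2, remainder 0

[4; 6, 3, 2]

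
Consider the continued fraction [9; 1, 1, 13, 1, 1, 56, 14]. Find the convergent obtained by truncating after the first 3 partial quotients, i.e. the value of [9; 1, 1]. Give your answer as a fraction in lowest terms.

Start with 1.
1 + 1/(1/1) = 1 + 1/1 = 2/1
9 + 1/(2/1) = 9 + 1/2 = 19/2

19/2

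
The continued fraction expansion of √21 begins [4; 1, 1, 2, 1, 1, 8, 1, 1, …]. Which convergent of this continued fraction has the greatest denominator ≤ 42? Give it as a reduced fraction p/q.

a_0 = 4: 4/1  (≤ bound)
a_1 = 1: 5/1  (≤ bound)
a_2 = 1: 9/2  (≤ bound)
a_3 = 2: 23/5  (≤ bound)
a_4 = 1: 32/7  (≤ bound)
a_5 = 1: 55/12  (≤ bound)
a_6 = 8: 472/103  (> 42, stop)

55/12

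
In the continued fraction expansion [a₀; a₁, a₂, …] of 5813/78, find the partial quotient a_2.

1

Repeatedly divide and take the remainder:
5813 ÷ 78 → quotient 74, remainder 41
78 ÷ 41 → quotient 1, remainder 37
41 ÷ 37 → quotient 1, remainder 4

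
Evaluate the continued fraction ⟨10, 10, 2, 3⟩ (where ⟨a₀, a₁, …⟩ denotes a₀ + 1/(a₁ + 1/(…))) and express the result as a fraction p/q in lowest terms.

737/73

Start with 3.
2 + 1/(3/1) = 2 + 1/3 = 7/3
10 + 1/(7/3) = 10 + 3/7 = 73/7
10 + 1/(73/7) = 10 + 7/73 = 737/73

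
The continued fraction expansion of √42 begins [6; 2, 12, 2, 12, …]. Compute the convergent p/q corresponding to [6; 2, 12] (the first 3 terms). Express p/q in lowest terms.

Work from the innermost term outward:
Start with 12.
2 + 1/(12/1) = 2 + 1/12 = 25/12
6 + 1/(25/12) = 6 + 12/25 = 162/25

162/25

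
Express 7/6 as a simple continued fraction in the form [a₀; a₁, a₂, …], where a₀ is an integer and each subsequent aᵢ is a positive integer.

⌊7/6⌋ = 1, remainder 1
⌊6/1⌋ = 6, remainder 0

[1; 6]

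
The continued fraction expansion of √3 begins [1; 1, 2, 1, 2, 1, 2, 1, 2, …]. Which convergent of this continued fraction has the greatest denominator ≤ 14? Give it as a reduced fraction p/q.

19/11

List convergents until the denominator exceeds the bound:
a_0 = 1: 1/1  (≤ bound)
a_1 = 1: 2/1  (≤ bound)
a_2 = 2: 5/3  (≤ bound)
a_3 = 1: 7/4  (≤ bound)
a_4 = 2: 19/11  (≤ bound)
a_5 = 1: 26/15  (> 14, stop)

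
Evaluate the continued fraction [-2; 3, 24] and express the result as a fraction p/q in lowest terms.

-122/73

Start with 24.
3 + 1/(24/1) = 3 + 1/24 = 73/24
-2 + 1/(73/24) = -2 + 24/73 = -122/73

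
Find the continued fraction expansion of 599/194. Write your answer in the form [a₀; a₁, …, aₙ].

Run the Euclidean algorithm, recording each quotient:
599 = 3·194 + 17, so a_0 = 3
194 = 11·17 + 7, so a_1 = 11
17 = 2·7 + 3, so a_2 = 2
7 = 2·3 + 1, so a_3 = 2
3 = 3·1 + 0, so a_4 = 3

[3; 11, 2, 2, 3]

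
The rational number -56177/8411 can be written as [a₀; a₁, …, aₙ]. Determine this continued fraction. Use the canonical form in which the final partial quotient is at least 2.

Run the Euclidean algorithm, recording each quotient:
-56177 ÷ 8411 → quotient -7, remainder 2700
8411 ÷ 2700 → quotient 3, remainder 311
2700 ÷ 311 → quotient 8, remainder 212
311 ÷ 212 → quotient 1, remainder 99
212 ÷ 99 → quotient 2, remainder 14
99 ÷ 14 → quotient 7, remainder 1
14 ÷ 1 → quotient 14, remainder 0

[-7; 3, 8, 1, 2, 7, 14]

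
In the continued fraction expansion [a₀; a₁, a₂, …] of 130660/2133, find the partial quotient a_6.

⌊130660/2133⌋ = 61, remainder 547
⌊2133/547⌋ = 3, remainder 492
⌊547/492⌋ = 1, remainder 55
⌊492/55⌋ = 8, remainder 52
⌊55/52⌋ = 1, remainder 3
⌊52/3⌋ = 17, remainder 1
⌊3/1⌋ = 3, remainder 0

3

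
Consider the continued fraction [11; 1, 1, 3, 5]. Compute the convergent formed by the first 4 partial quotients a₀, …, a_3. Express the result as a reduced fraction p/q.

a_0 = 11: 11/1
a_1 = 1: 12/1
a_2 = 1: 23/2
a_3 = 3: 81/7

81/7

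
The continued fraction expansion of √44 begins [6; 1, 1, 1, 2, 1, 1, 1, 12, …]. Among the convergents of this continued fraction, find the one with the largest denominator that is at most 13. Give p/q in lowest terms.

a_0 = 6: 6/1  (≤ bound)
a_1 = 1: 7/1  (≤ bound)
a_2 = 1: 13/2  (≤ bound)
a_3 = 1: 20/3  (≤ bound)
a_4 = 2: 53/8  (≤ bound)
a_5 = 1: 73/11  (≤ bound)
a_6 = 1: 126/19  (> 13, stop)

73/11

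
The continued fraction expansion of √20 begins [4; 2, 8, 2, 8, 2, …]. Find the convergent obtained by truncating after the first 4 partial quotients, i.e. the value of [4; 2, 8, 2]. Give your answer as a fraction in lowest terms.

161/36

Use the convergent recurrence hₖ = aₖ·hₖ₋₁ + hₖ₋₂ (and likewise for the denominators kₖ):
a_0 = 4: 4/1
a_1 = 2: 9/2
a_2 = 8: 76/17
a_3 = 2: 161/36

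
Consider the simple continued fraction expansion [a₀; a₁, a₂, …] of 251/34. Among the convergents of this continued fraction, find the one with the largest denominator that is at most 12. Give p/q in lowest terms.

a_0 = 7: 7/1  (≤ bound)
a_1 = 2: 15/2  (≤ bound)
a_2 = 1: 22/3  (≤ bound)
a_3 = 1: 37/5  (≤ bound)
a_4 = 1: 59/8  (≤ bound)
a_5 = 1: 96/13  (> 12, stop)

59/8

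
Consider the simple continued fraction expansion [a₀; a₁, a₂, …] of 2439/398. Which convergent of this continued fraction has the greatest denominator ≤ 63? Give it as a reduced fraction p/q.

a_0 = 6: 6/1  (≤ bound)
a_1 = 7: 43/7  (≤ bound)
a_2 = 1: 49/8  (≤ bound)
a_3 = 4: 239/39  (≤ bound)
a_4 = 10: 2439/398  (> 63, stop)

239/39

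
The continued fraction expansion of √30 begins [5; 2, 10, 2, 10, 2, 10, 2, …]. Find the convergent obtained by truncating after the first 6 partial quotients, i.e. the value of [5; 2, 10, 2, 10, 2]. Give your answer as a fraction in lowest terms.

5291/966

Start with 2.
10 + 1/(2/1) = 10 + 1/2 = 21/2
2 + 1/(21/2) = 2 + 2/21 = 44/21
10 + 1/(44/21) = 10 + 21/44 = 461/44
2 + 1/(461/44) = 2 + 44/461 = 966/461
5 + 1/(966/461) = 5 + 461/966 = 5291/966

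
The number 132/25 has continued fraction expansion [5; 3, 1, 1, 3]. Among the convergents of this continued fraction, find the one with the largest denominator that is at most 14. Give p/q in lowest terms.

37/7

List convergents until the denominator exceeds the bound:
a_0 = 5: 5/1  (≤ bound)
a_1 = 3: 16/3  (≤ bound)
a_2 = 1: 21/4  (≤ bound)
a_3 = 1: 37/7  (≤ bound)
a_4 = 3: 132/25  (> 14, stop)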